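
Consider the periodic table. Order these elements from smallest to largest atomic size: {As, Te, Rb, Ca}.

As < Te < Ca < Rb

Moving right in a period, electrons are added to the same shell under a stronger nuclear pull, so atoms get smaller; moving down, a new shell is opened and atoms get larger.
These span different periods and groups, so the two trends combine.
Te > As: the two effects oppose for this pair; the down-group effect wins (136 vs 121 pm).
Ca > Te: period and group pull opposite ways; the across-period shift dominates (171 vs 136 pm).
Rb > Ca: both effects reinforce here, so Rb is clearly the larger of the two.
Tabulated atomic radius (pm): Ca 171, As 121, Rb 210, Te 136.
So from smallest to largest: As < Te < Ca < Rb.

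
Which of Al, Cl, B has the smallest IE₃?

Al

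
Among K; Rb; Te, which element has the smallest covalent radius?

Te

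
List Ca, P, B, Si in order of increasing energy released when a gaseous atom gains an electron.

Ca, B, P, Si

B is in period 2, group 13; Si is in period 3, group 14; P is in period 3, group 15; Ca is in period 4, group 2.
EA tends to increase across a period and decrease down a group, though the pattern is less regular than for IE or radius.
These span different periods and groups, so the two trends combine.
B > Ca: relative to Ca, both the across-period and down-group shifts push B's electron affinity up.
P > B: period and group pull opposite ways; the across-period shift dominates (72 vs 27 kJ/mol).
Si > P: this pair runs against the simple trend — see the exception note.
Note the exception: Si has a higher electron affinity than P, contrary to the simple trend — adding an electron to P's half-filled 3p³ is unfavourable, so Si (3p²) has the more exothermic EA.
For reference (kJ/mol): B 27, Si 134, P 72, Ca 2.
So from lowest to highest: Ca < B < P < Si.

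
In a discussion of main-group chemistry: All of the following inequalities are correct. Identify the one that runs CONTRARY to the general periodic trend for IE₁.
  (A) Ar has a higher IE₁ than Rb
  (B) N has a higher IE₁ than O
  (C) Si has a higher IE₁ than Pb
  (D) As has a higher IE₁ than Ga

(B)

The general trend: IE₁ increases across a period and decreases down a group.
(A) Ar (period 3, group 18) vs Rb (period 5, group 1): the stated order agrees with the simple trend.
(B) N (period 2, group 15) vs O (period 2, group 16): the stated order contradicts the simple trend.
(C) Si (period 3, group 14) vs Pb (period 6, group 14): the stated order agrees with the simple trend.
(D) As (period 4, group 15) vs Ga (period 4, group 13): the stated order agrees with the simple trend.
The exception is (B): pairing an electron in O's 2p⁴ costs repulsion energy, so O ionizes more easily than half-filled N (2p³).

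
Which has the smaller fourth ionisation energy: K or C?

IE_4 is the cost of taking one more electron from the +3 cation: K³⁺ is already 2 electrons into the core; C³⁺ still has 1 valence electron.
Usually core removal costs more than valence removal, but here the competition is close: a tightly held n=2 valence electron can cost more to remove than an n=3 core electron, so the actual values have to decide it.
The numbers (kJ/mol): K 5877, C 6223.
Hence IE_4: K < C.

K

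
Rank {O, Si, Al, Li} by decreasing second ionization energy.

The second ionization energy removes an electron from the +1 ion. For each element: O⁺ still has 5 valence electrons; Si⁺ still has 3 valence electrons; Al⁺ still has 2 valence electrons; Li⁺ is the bare [He] core.
Breaking into a closed-shell core is much more expensive than removing a leftover valence electron — Li has the largest IE_2 here.
Valence configurations: O⁺ [He]2s²2p³, Si⁺ [Ne]3s²3p¹, Al⁺ [Ne]3s².
Si⁺ loses a lone 3p electron whereas Al⁺ must break into a filled 3s² pair, so IE_2(Al) > IE_2(Si) even though Si has the higher nuclear charge.
Tabulated IE_2 (kJ/mol): O 3388, Si 1577, Al 1817, Li 7298.
So the second ionization energies run Si < Al < O < Li.

Li > O > Al > Si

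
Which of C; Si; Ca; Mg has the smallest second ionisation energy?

Ca

Consider each +1 ion: C⁺ still has 3 valence electrons; Si⁺ still has 3 valence electrons; Ca⁺ still has 1 valence electron; Mg⁺ still has 1 valence electron.
All are still removing valence electrons, so compare the +1 ions as you would atoms: IE_2 generally rises across a period (higher Z_eff) and falls down a group (larger shell), subject to the usual subshell exceptions.
Valence configurations: C⁺ [He]2s²2p¹, Si⁺ [Ne]3s²3p¹, Ca⁺ [Ar]4s¹, Mg⁺ [Ne]3s¹.
Tabulated IE_2 (kJ/mol): C 2353, Si 1577, Ca 1145, Mg 1451.
Overall IE_2 order: Ca < Mg < Si < C.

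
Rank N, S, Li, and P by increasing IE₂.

The second ionization energy removes an electron from the +1 ion. For each element: N⁺ still has 4 valence electrons; S⁺ still has 5 valence electrons; Li⁺ is the bare [He] core; P⁺ still has 4 valence electrons.
Core electrons are held far more tightly than valence electrons, so Li tops the IE_2 order.
Valence configurations: N⁺ [He]2s²2p², S⁺ [Ne]3s²3p³, P⁺ [Ne]3s²3p².
Approximate IE_2 values (kJ/mol): N 2856, S 2252, Li 7298, P 1907.
So the second ionization energies run P < S < N < Li.

P < S < N < Li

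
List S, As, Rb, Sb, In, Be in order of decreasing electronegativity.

S, As, Sb, In, Be, Rb

Be is in period 2, group 2; S is in period 3, group 16; As is in period 4, group 15; Rb is in period 5, group 1; In is in period 5, group 13; Sb is in period 5, group 15.
Atoms toward the upper right of the periodic table pull bonding electrons most strongly.
These span different periods and groups, so the two trends combine.
Be > Rb: relative to Rb, both the across-period and down-group shifts push Be's electronegativity up.
In > Be: the two effects oppose for this pair; the across-period effect wins (1.78 vs 1.57).
Sb > In: both are in period 5; the period trend gives Sb the larger value.
As > Sb: As sits above Sb in group 15, so the down-group effect alone puts As higher.
S > As: relative to As, both the across-period and down-group shifts push S's electronegativity up.
Tabulated electronegativity (Pauling): Be 1.57, S 2.58, As 2.18, Rb 0.82, In 1.78, Sb 2.05.
So from highest to lowest: S > As > Sb > In > Be > Rb.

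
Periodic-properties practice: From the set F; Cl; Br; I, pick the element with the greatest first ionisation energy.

F

Removing the outermost electron gets harder across a period and easier down a group.
All are in group 17, so first ionization energy increases up the group.
The greatest first ionisation energy among these belongs to F.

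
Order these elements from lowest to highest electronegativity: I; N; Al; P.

N is in period 2, group 15; Al is in period 3, group 13; P is in period 3, group 15; I is in period 5, group 17.
Atoms toward the upper right of the periodic table pull bonding electrons most strongly.
Neither a single period nor a single group — weigh both effects.
P > Al: both are in period 3; the period trend gives P the larger value.
I > P: the two effects oppose for this pair; the across-period effect wins (2.66 vs 2.19).
N > I: period and group pull opposite ways; the down-group shift dominates (3.04 vs 2.66).
For reference (Pauling): N 3.04, Al 1.61, P 2.19, I 2.66.
So from lowest to highest: Al < P < I < N.

Al, P, I, N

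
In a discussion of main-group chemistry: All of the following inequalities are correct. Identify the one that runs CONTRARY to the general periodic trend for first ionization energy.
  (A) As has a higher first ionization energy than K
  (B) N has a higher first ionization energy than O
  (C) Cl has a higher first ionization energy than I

The general trend: first ionization energy increases across a period and decreases down a group.
(A) As (period 4, group 15) vs K (period 4, group 1): the stated order agrees with the simple trend.
(B) N (period 2, group 15) vs O (period 2, group 16): the stated order contradicts the simple trend.
(C) Cl (period 3, group 17) vs I (period 5, group 17): the stated order agrees with the simple trend.
The exception is (B): pairing an electron in O's 2p⁴ costs repulsion energy, so O ionizes more easily than half-filled N (2p³).

(B)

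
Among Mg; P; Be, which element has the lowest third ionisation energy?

IE_3 is the cost of taking one more electron from the +2 cation: Mg²⁺ is the bare [Ne] core; P²⁺ still has 3 valence electrons; Be²⁺ is the bare [He] core.
Breaking into a closed-shell core is much more expensive than removing a leftover valence electron — Mg and Be have the largest IE_3 here.
Tabulated IE_3 (kJ/mol): Mg 7733, P 2914, Be 14849.
So the third ionization energies run P < Mg < Be.

P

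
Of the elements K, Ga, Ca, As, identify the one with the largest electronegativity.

As

Electronegativity increases across a period and decreases down a group, tracking effective nuclear charge and atomic size.
All lie in period 4, so electronegativity increases left to right.
The largest electronegativity among these belongs to As.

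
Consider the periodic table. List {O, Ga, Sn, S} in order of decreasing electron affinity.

S > O > Sn > Ga

O is in period 2, group 16; S is in period 3, group 16; Ga is in period 4, group 13; Sn is in period 5, group 14.
Adding an electron releases more energy for atoms nearer the top right (short of the noble gases).
Here both period and group differ, so the two effects have to be weighed against each other.
Sn > Ga: period and group pull opposite ways; the across-period shift dominates (107 vs 29 kJ/mol).
O > Sn: both effects reinforce here, so O is clearly the higher of the two.
S > O: this pair runs against the simple trend — see the exception note.
Note the exception: S has a higher electron affinity than O, contrary to the simple trend — the compact 2p subshell of O repels the added electron more than S's larger 3p does.
Approximate values (kJ/mol): O 141, S 200, Ga 29, Sn 107.
So from highest to lowest: S > O > Sn > Ga.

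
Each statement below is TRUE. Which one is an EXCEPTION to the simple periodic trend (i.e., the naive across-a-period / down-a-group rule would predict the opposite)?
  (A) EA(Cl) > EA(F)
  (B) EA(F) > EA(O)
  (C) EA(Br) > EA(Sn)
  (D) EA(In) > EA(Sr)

(A)

The general trend: electron affinity increases across a period and decreases down a group.
(A) Cl (period 3, group 17) vs F (period 2, group 17): the stated order contradicts the simple trend.
(B) F (period 2, group 17) vs O (period 2, group 16): the stated order agrees with the simple trend.
(C) Br (period 4, group 17) vs Sn (period 5, group 14): the stated order agrees with the simple trend.
(D) In (period 5, group 13) vs Sr (period 5, group 2): the stated order agrees with the simple trend.
The exception is (A): F's small 2p subshell makes the incoming electron feel strong e⁻–e⁻ repulsion, so Cl actually releases more energy on gaining an electron.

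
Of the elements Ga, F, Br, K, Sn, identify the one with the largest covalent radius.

F is in period 2, group 17; K is in period 4, group 1; Ga is in period 4, group 13; Br is in period 4, group 17; Sn is in period 5, group 14.
Radius decreases left→right (rising Z_eff, same n) and increases top→bottom (higher n).
These span different periods and groups, so the two trends combine.
Br > F: they share group 17; the group trend gives Br the larger value.
Ga > Br: Ga lies to the left of Br in period 4, so the across-period effect alone puts Ga larger.
Sn > Ga: period and group pull opposite ways; the down-group shift dominates (140 vs 124 pm).
K > Sn: the two effects oppose for this pair; the across-period effect wins (196 vs 140 pm).
Tabulated atomic radius (pm): F 64, K 196, Ga 124, Br 114, Sn 140.
The largest covalent radius among these belongs to K.

K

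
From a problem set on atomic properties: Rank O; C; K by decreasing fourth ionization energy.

O, C, K

The fourth ionization energy removes an electron from the +3 ion. For each element: O³⁺ still has 3 valence electrons; C³⁺ still has 1 valence electron; K³⁺ is already 2 electrons into the core.
Usually core removal costs more than valence removal, but here the competition is close: a tightly held n=2 valence electron can cost more to remove than an n=3 core electron, so the actual values have to decide it.
Valence configurations: O³⁺ [He]2s²2p¹, C³⁺ [He]2s¹.
Approximate IE_4 values (kJ/mol): O 7469, C 6223, K 5877.
So the fourth ionization energies run K < C < O.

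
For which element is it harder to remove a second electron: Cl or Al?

Cl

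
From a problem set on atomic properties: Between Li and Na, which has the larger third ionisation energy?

Li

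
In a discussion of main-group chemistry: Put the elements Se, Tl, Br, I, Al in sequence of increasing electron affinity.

Al is in period 3, group 13; Se is in period 4, group 16; Br is in period 4, group 17; I is in period 5, group 17; Tl is in period 6, group 13.
Atoms with high Z_eff and room in the valence shell (especially the halogens) have the most exothermic electron affinities.
Neither a single period nor a single group — weigh both effects.
Al > Tl: Al sits above Tl in group 13, so the down-group effect alone puts Al higher.
Se > Al: period and group pull opposite ways; the across-period shift dominates (195 vs 42 kJ/mol).
I > Se: period and group pull opposite ways; the across-period shift dominates (295 vs 195 kJ/mol).
Br > I: they share group 17; the group trend gives Br the larger value.
For reference (kJ/mol): Al 42, Se 195, Br 325, I 295, Tl 19.
So from lowest to highest: Tl < Al < Se < I < Br.

Tl < Al < Se < I < Br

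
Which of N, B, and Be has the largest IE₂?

N

After 1 electron has been removed, what remains? N⁺ still has 4 valence electrons; B⁺ still has 2 valence electrons; Be⁺ still has 1 valence electron.
All are still removing valence electrons, so compare the +1 ions as you would atoms: IE_2 generally rises across a period (higher Z_eff) and falls down a group (larger shell), subject to the usual subshell exceptions.
Valence configurations: N⁺ [He]2s²2p², B⁺ [He]2s², Be⁺ [He]2s¹.
Approximate IE_2 values (kJ/mol): N 2856, B 2427, Be 1757.
So the second ionization energies run Be < B < N.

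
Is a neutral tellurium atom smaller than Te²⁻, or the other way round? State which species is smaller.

Forming Te²⁻ adds 2 electrons to Te. More electron–electron repulsion in the same shell, with unchanged nuclear charge, lets the cloud expand.
An anion is larger than its parent atom: Te²⁻ > Te.

Te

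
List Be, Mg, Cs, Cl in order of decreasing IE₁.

Be is in period 2, group 2; Mg is in period 3, group 2; Cl is in period 3, group 17; Cs is in period 6, group 1.
Removing the outermost electron gets harder across a period and easier down a group.
Here both period and group differ, so the two effects have to be weighed against each other.
Mg > Cs: both effects reinforce here, so Mg is clearly the higher of the two.
Be > Mg: they share group 2; the group trend gives Be the larger value.
Cl > Be: the two effects oppose for this pair; the across-period effect wins (1251 vs 900 kJ/mol).
Tabulated first ionization energy (kJ/mol): Be 900, Mg 738, Cl 1251, Cs 376.
So from highest to lowest: Cl > Be > Mg > Cs.

Cl > Be > Mg > Cs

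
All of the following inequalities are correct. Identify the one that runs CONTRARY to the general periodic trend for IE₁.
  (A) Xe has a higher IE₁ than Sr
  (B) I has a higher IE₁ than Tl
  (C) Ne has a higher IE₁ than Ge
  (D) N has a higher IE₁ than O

(D)

The general trend: IE₁ increases across a period and decreases down a group.
(A) Xe (period 5, group 18) vs Sr (period 5, group 2): the stated order agrees with the simple trend.
(B) I (period 5, group 17) vs Tl (period 6, group 13): the stated order agrees with the simple trend.
(C) Ne (period 2, group 18) vs Ge (period 4, group 14): the stated order agrees with the simple trend.
(D) N (period 2, group 15) vs O (period 2, group 16): the stated order contradicts the simple trend.
The exception is (D): pairing an electron in O's 2p⁴ costs repulsion energy, so O ionizes more easily than half-filled N (2p³).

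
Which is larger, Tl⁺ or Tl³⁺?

Tl⁺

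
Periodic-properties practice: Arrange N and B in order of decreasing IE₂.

Consider each +1 ion: N⁺ still has 4 valence electrons; B⁺ still has 2 valence electrons.
All are still removing valence electrons, so compare the +1 ions as you would atoms: IE_2 generally rises across a period (higher Z_eff) and falls down a group (larger shell), subject to the usual subshell exceptions.
Valence configurations: N⁺ [He]2s²2p², B⁺ [He]2s².
Tabulated IE_2 (kJ/mol): N 2856, B 2427.
Putting it together, IE_2: B < N.

N, B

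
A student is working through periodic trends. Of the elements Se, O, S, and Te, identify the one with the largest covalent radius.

Te

O is in period 2, group 16; S is in period 3, group 16; Se is in period 4, group 16; Te is in period 5, group 16.
Across a period the added protons contract the valence shell; down a group each new principal shell makes the atom larger.
All are in group 16, so atomic radius increases down the group.
The largest covalent radius among these belongs to Te.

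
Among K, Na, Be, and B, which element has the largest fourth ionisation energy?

B

After 3 electrons have been removed, what remains? K³⁺ is already 2 electrons into the core; Na³⁺ is already 2 electrons into the core; Be³⁺ is already 1 electron into the core; B³⁺ is the bare [He] core.
All of these are removing an electron from a noble-gas core or deeper; the smaller core (lower principal quantum number) is held far more tightly, and within a period the higher nuclear charge binds the same core more tightly.
The numbers (kJ/mol): K 5877, Na 9543, Be 21007, B 25026.
Hence IE_4: K < Na < Be < B.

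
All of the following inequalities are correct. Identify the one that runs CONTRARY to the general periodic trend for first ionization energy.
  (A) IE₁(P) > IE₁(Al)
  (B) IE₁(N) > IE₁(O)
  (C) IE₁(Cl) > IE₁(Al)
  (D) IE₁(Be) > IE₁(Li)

The general trend: first ionization energy increases across a period and decreases down a group.
(A) P (period 3, group 15) vs Al (period 3, group 13): the stated order agrees with the simple trend.
(B) N (period 2, group 15) vs O (period 2, group 16): the stated order contradicts the simple trend.
(C) Cl (period 3, group 17) vs Al (period 3, group 13): the stated order agrees with the simple trend.
(D) Be (period 2, group 2) vs Li (period 2, group 1): the stated order agrees with the simple trend.
The exception is (B): pairing an electron in O's 2p⁴ costs repulsion energy, so O ionizes more easily than half-filled N (2p³).

(B)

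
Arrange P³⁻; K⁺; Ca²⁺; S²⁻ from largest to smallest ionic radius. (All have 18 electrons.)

All of these have 18 electrons, so size is governed by nuclear charge alone: the more protons, the stronger the pull on the same electron cloud, and the smaller the ion.
Nuclear charges: Ca²⁺ (Z=20), K⁺ (Z=19), S²⁻ (Z=16), P³⁻ (Z=15).
Largest to smallest: P³⁻ > S²⁻ > K⁺ > Ca²⁺.

P³⁻ > S²⁻ > K⁺ > Ca²⁺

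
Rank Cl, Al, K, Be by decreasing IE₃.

Be, K, Cl, Al

IE_3 is the cost of taking one more electron from the +2 cation: Cl²⁺ still has 5 valence electrons; Al²⁺ still has 1 valence electron; K²⁺ is already 1 electron into the core; Be²⁺ is the bare [He] core.
Breaking into a closed-shell core is much more expensive than removing a leftover valence electron — K and Be have the largest IE_3 here.
Valence configurations: Cl²⁺ [Ne]3s²3p³, Al²⁺ [Ne]3s¹.
The numbers (kJ/mol): Cl 3822, Al 2745, K 4420, Be 14849.
Hence IE_3: Al < Cl < K < Be.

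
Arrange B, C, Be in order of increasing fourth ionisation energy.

C, Be, B

Consider each +3 ion: B³⁺ is the bare [He] core; C³⁺ still has 1 valence electron; Be³⁺ is already 1 electron into the core.
Core electrons are held far more tightly than valence electrons, so Be and B top the IE_4 order.
The numbers (kJ/mol): B 25026, C 6223, Be 21007.
Putting it together, IE_4: C < Be < B.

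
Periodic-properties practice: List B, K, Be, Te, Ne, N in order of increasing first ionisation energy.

K, B, Te, Be, N, Ne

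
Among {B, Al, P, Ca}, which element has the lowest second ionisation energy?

IE_2 is the cost of taking one more electron from the +1 cation: B⁺ still has 2 valence electrons; Al⁺ still has 2 valence electrons; P⁺ still has 4 valence electrons; Ca⁺ still has 1 valence electron.
All are still removing valence electrons, so compare the +1 ions as you would atoms: IE_2 generally rises across a period (higher Z_eff) and falls down a group (larger shell), subject to the usual subshell exceptions.
Valence configurations: B⁺ [He]2s², Al⁺ [Ne]3s², P⁺ [Ne]3s²3p², Ca⁺ [Ar]4s¹.
Tabulated IE_2 (kJ/mol): B 2427, Al 1817, P 1907, Ca 1145.
Overall IE_2 order: Ca < Al < P < B.

Ca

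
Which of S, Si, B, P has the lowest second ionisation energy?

Si

After 1 electron has been removed, what remains? S⁺ still has 5 valence electrons; Si⁺ still has 3 valence electrons; B⁺ still has 2 valence electrons; P⁺ still has 4 valence electrons.
All are still removing valence electrons, so compare the +1 ions as you would atoms: IE_2 generally rises across a period (higher Z_eff) and falls down a group (larger shell), subject to the usual subshell exceptions.
Valence configurations: S⁺ [Ne]3s²3p³, Si⁺ [Ne]3s²3p¹, B⁺ [He]2s², P⁺ [Ne]3s²3p².
The numbers (kJ/mol): S 2252, Si 1577, B 2427, P 1907.
So the second ionization energies run Si < P < S < B.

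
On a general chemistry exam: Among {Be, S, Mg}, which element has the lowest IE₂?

Mg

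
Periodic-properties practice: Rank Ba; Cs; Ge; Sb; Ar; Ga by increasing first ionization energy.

Ar is in period 3, group 18; Ga is in period 4, group 13; Ge is in period 4, group 14; Sb is in period 5, group 15; Cs is in period 6, group 1; Ba is in period 6, group 2.
First ionization energy rises across a period (greater Z_eff holds electrons more tightly) and falls down a group (valence electrons are farther from the nucleus).
Here both period and group differ, so the two effects have to be weighed against each other.
Ba > Cs: both are in period 6; the period trend gives Ba the larger value.
Ga > Ba: both effects reinforce here, so Ga is clearly the higher of the two.
Ge > Ga: both are in period 4; the period trend gives Ge the larger value.
Sb > Ge: the two effects oppose for this pair; the across-period effect wins (831 vs 762 kJ/mol).
Ar > Sb: relative to Sb, both the across-period and down-group shifts push Ar's first ionization energy up.
For reference (kJ/mol): Ar 1521, Ga 579, Ge 762, Sb 831, Cs 376, Ba 503.
So from lowest to highest: Cs < Ba < Ga < Ge < Sb < Ar.

Cs, Ba, Ga, Ge, Sb, Ar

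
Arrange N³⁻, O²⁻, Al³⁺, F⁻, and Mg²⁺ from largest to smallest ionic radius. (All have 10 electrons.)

N³⁻ > O²⁻ > F⁻ > Mg²⁺ > Al³⁺

All of these have 10 electrons, so size is governed by nuclear charge alone: the more protons, the stronger the pull on the same electron cloud, and the smaller the ion.
Nuclear charges: Al³⁺ (Z=13), Mg²⁺ (Z=12), F⁻ (Z=9), O²⁻ (Z=8), N³⁻ (Z=7).
Largest to smallest: N³⁻ > O²⁻ > F⁻ > Mg²⁺ > Al³⁺.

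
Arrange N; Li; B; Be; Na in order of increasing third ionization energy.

B < N < Na < Li < Be

Consider each +2 ion: N²⁺ still has 3 valence electrons; Li²⁺ is already 1 electron into the core; B²⁺ still has 1 valence electron; Be²⁺ is the bare [He] core; Na²⁺ is already 1 electron into the core.
Pulling an electron out of a noble-gas core costs far more than removing a remaining valence electron, so Na, Li and Be sit at the high end of IE_3.
Valence configurations: N²⁺ [He]2s²2p¹, B²⁺ [He]2s¹.
Approximate IE_3 values (kJ/mol): N 4578, Li 11815, B 3660, Be 14849, Na 6910.
Hence IE_3: B < N < Na < Li < Be.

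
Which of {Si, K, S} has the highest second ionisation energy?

K

The second ionization energy removes an electron from the +1 ion. For each element: Si⁺ still has 3 valence electrons; K⁺ is the bare [Ar] core; S⁺ still has 5 valence electrons.
Pulling an electron out of a noble-gas core costs far more than removing a remaining valence electron, so K sits at the high end of IE_2.
Valence configurations: Si⁺ [Ne]3s²3p¹, S⁺ [Ne]3s²3p³.
The numbers (kJ/mol): Si 1577, K 3052, S 2252.
Overall IE_2 order: Si < S < K.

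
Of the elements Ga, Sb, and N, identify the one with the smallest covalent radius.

N

N is in period 2, group 15; Ga is in period 4, group 13; Sb is in period 5, group 15.
Atomic radius shrinks across a period as nuclear charge pulls the same shell inward, and grows down a group as new shells are added.
Neither a single period nor a single group — weigh both effects.
Ga > N: relative to N, both the across-period and down-group shifts push Ga's atomic radius up.
Sb > Ga: the two effects oppose for this pair; the down-group effect wins (140 vs 124 pm).
For reference (pm): N 71, Ga 124, Sb 140.
The smallest covalent radius among these belongs to N.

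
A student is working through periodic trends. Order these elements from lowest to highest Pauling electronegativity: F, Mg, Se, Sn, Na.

F is in period 2, group 17; Na is in period 3, group 1; Mg is in period 3, group 2; Se is in period 4, group 16; Sn is in period 5, group 14.
Electronegativity increases across a period and decreases down a group, tracking effective nuclear charge and atomic size.
Neither a single period nor a single group — weigh both effects.
Mg > Na: Mg lies to the right of Na in period 3, so the across-period effect alone puts Mg higher.
Sn > Mg: the two effects oppose for this pair; the across-period effect wins (1.96 vs 1.31).
Se > Sn: relative to Sn, both the across-period and down-group shifts push Se's electronegativity up.
F > Se: relative to Se, both the across-period and down-group shifts push F's electronegativity up.
Approximate values (Pauling): F 3.98, Na 0.93, Mg 1.31, Se 2.55, Sn 1.96.
So from lowest to highest: Na < Mg < Sn < Se < F.

Na, Mg, Sn, Se, F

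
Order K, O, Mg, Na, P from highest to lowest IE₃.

Mg > Na > O > K > P

After 2 electrons have been removed, what remains? K²⁺ is already 1 electron into the core; O²⁺ still has 4 valence electrons; Mg²⁺ is the bare [Ne] core; Na²⁺ is already 1 electron into the core; P²⁺ still has 3 valence electrons.
Usually core removal costs more than valence removal, but here the competition is close: a tightly held n=2 valence electron can cost more to remove than an n=3 core electron, so the actual values have to decide it.
Valence configurations: O²⁺ [He]2s²2p², P²⁺ [Ne]3s²3p¹.
The numbers (kJ/mol): K 4420, O 5300, Mg 7733, Na 6910, P 2914.
So the third ionization energies run P < K < O < Na < Mg.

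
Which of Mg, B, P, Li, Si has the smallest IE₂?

Mg

IE_2 is the cost of taking one more electron from the +1 cation: Mg⁺ still has 1 valence electron; B⁺ still has 2 valence electrons; P⁺ still has 4 valence electrons; Li⁺ is the bare [He] core; Si⁺ still has 3 valence electrons.
Core electrons are held far more tightly than valence electrons, so Li tops the IE_2 order.
Valence configurations: Mg⁺ [Ne]3s¹, B⁺ [He]2s², P⁺ [Ne]3s²3p², Si⁺ [Ne]3s²3p¹.
The numbers (kJ/mol): Mg 1451, B 2427, P 1907, Li 7298, Si 1577.
Overall IE_2 order: Mg < Si < P < B < Li.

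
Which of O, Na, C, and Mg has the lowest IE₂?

Mg

Consider each +1 ion: O⁺ still has 5 valence electrons; Na⁺ is the bare [Ne] core; C⁺ still has 3 valence electrons; Mg⁺ still has 1 valence electron.
Breaking into a closed-shell core is much more expensive than removing a leftover valence electron — Na has the largest IE_2 here.
Valence configurations: O⁺ [He]2s²2p³, C⁺ [He]2s²2p¹, Mg⁺ [Ne]3s¹.
The numbers (kJ/mol): O 3388, Na 4562, C 2353, Mg 1451.
Putting it together, IE_2: Mg < C < O < Na.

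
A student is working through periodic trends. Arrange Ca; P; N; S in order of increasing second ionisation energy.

Ca < P < S < N

IE_2 is the cost of taking one more electron from the +1 cation: Ca⁺ still has 1 valence electron; P⁺ still has 4 valence electrons; N⁺ still has 4 valence electrons; S⁺ still has 5 valence electrons.
All are still removing valence electrons, so compare the +1 ions as you would atoms: IE_2 generally rises across a period (higher Z_eff) and falls down a group (larger shell), subject to the usual subshell exceptions.
Valence configurations: Ca⁺ [Ar]4s¹, P⁺ [Ne]3s²3p², N⁺ [He]2s²2p², S⁺ [Ne]3s²3p³.
The numbers (kJ/mol): Ca 1145, P 1907, N 2856, S 2252.
So the second ionization energies run Ca < P < S < N.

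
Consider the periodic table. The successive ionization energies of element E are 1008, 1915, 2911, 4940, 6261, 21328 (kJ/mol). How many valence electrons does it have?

5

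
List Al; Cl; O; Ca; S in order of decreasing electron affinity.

EA tends to increase across a period and decrease down a group, though the pattern is less regular than for IE or radius.
These span different periods and groups, so the two trends combine.
Al > Ca: both effects reinforce here, so Al is clearly the higher of the two.
O > Al: both effects reinforce here, so O is clearly the higher of the two.
S > O: this pair runs against the simple trend — see the exception note.
Cl > S: Cl lies to the right of S in period 3, so the across-period effect alone puts Cl higher.
Note the exception: S has a higher electron affinity than O, contrary to the simple trend — the compact 2p subshell of O repels the added electron more than S's larger 3p does.
For reference (kJ/mol): O 141, Al 42, S 200, Cl 349, Ca 2.
So from highest to lowest: Cl > S > O > Al > Ca.

Cl > S > O > Al > Ca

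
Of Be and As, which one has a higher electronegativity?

Be is in period 2, group 2; As is in period 4, group 15.
Smaller atoms with higher effective nuclear charge are more electronegative.
Neither a single period nor a single group — weigh both effects.
As > Be: the two effects oppose for this pair; the across-period effect wins (2.18 vs 1.57).
For reference (Pauling): Be 1.57, As 2.18.
So As has the higher electronegativity (As > Be).

As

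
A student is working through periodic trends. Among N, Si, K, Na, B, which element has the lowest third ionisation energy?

Si

IE_3 is the cost of taking one more electron from the +2 cation: N²⁺ still has 3 valence electrons; Si²⁺ still has 2 valence electrons; K²⁺ is already 1 electron into the core; Na²⁺ is already 1 electron into the core; B²⁺ still has 1 valence electron.
Usually core removal costs more than valence removal, but here the competition is close: a tightly held n=2 valence electron can cost more to remove than an n=3 core electron, so the actual values have to decide it.
Valence configurations: N²⁺ [He]2s²2p¹, Si²⁺ [Ne]3s², B²⁺ [He]2s¹.
The numbers (kJ/mol): N 4578, Si 3232, K 4420, Na 6910, B 3660.
Putting it together, IE_3: Si < B < K < N < Na.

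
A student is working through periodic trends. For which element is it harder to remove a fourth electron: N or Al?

The fourth ionization energy removes an electron from the +3 ion. For each element: N³⁺ still has 2 valence electrons; Al³⁺ is the bare [Ne] core.
Pulling an electron out of a noble-gas core costs far more than removing a remaining valence electron, so Al sits at the high end of IE_4.
The numbers (kJ/mol): N 7475, Al 11577.
Putting it together, IE_4: N < Al.

Al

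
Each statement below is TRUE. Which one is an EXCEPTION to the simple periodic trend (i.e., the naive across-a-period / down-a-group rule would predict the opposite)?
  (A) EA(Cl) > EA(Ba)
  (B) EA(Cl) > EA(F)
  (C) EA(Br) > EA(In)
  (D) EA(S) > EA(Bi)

(B)

The general trend: electron affinity increases across a period and decreases down a group.
(A) Cl (period 3, group 17) vs Ba (period 6, group 2): the stated order agrees with the simple trend.
(B) Cl (period 3, group 17) vs F (period 2, group 17): the stated order contradicts the simple trend.
(C) Br (period 4, group 17) vs In (period 5, group 13): the stated order agrees with the simple trend.
(D) S (period 3, group 16) vs Bi (period 6, group 15): the stated order agrees with the simple trend.
The exception is (B): F's small 2p subshell makes the incoming electron feel strong e⁻–e⁻ repulsion, so Cl actually releases more energy on gaining an electron.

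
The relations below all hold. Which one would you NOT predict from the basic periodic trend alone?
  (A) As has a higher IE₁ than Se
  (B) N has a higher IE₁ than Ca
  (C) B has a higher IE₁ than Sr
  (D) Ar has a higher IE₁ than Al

The general trend: IE₁ increases across a period and decreases down a group.
(A) As (period 4, group 15) vs Se (period 4, group 16): the stated order contradicts the simple trend.
(B) N (period 2, group 15) vs Ca (period 4, group 2): the stated order agrees with the simple trend.
(C) B (period 2, group 13) vs Sr (period 5, group 2): the stated order agrees with the simple trend.
(D) Ar (period 3, group 18) vs Al (period 3, group 13): the stated order agrees with the simple trend.
The exception is (A): Se (4p⁴) ionizes more easily than half-filled As (4p³).

(A)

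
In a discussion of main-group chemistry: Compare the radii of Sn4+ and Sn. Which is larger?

Sn

Forming Sn4+ removes 4 electrons from Sn. Fewer electrons for the same nuclear charge means less shielding and a higher Z_eff on the remaining electrons.
A cation is smaller than its parent atom: Sn4+ < Sn.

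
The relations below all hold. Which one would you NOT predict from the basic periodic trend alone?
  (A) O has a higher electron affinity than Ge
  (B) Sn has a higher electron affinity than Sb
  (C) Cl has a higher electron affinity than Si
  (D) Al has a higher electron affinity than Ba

The general trend: electron affinity increases across a period and decreases down a group.
(A) O (period 2, group 16) vs Ge (period 4, group 14): the stated order agrees with the simple trend.
(B) Sn (period 5, group 14) vs Sb (period 5, group 15): the stated order contradicts the simple trend.
(C) Cl (period 3, group 17) vs Si (period 3, group 14): the stated order agrees with the simple trend.
(D) Al (period 3, group 13) vs Ba (period 6, group 2): the stated order agrees with the simple trend.
The exception is (B): adding an electron to Sb's half-filled 5p³ is unfavourable, so Sn has the more exothermic EA.

(B)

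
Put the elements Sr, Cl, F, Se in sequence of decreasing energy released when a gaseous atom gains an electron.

Cl, F, Se, Sr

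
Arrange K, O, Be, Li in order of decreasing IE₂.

Li > O > K > Be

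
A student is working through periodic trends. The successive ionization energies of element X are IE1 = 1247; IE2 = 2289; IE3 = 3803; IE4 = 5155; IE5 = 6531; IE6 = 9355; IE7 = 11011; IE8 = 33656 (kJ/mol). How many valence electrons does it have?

Look for the largest jump between consecutive ionization energies: IE8/IE7 ≈ 3.1, far larger than any earlier ratio.
That jump marks the point where a core electron is being removed. So the atom has 7 valence electrons.

7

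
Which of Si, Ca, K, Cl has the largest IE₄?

Ca

The fourth ionization energy removes an electron from the +3 ion. For each element: Si³⁺ still has 1 valence electron; Ca³⁺ is already 1 electron into the core; K³⁺ is already 2 electrons into the core; Cl³⁺ still has 4 valence electrons.
Breaking into a closed-shell core is much more expensive than removing a leftover valence electron — K and Ca have the largest IE_4 here.
Valence configurations: Si³⁺ [Ne]3s¹, Cl³⁺ [Ne]3s²3p².
The numbers (kJ/mol): Si 4356, Ca 6491, K 5877, Cl 5159.
Hence IE_4: Si < Cl < K < Ca.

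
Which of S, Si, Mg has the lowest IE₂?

Mg

IE_2 is the cost of taking one more electron from the +1 cation: S⁺ still has 5 valence electrons; Si⁺ still has 3 valence electrons; Mg⁺ still has 1 valence electron.
All are still removing valence electrons, so compare the +1 ions as you would atoms: IE_2 generally rises across a period (higher Z_eff) and falls down a group (larger shell), subject to the usual subshell exceptions.
Valence configurations: S⁺ [Ne]3s²3p³, Si⁺ [Ne]3s²3p¹, Mg⁺ [Ne]3s¹.
Tabulated IE_2 (kJ/mol): S 2252, Si 1577, Mg 1451.
Overall IE_2 order: Mg < Si < S.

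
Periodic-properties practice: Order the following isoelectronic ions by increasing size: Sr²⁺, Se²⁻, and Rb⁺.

Sr²⁺ < Rb⁺ < Se²⁻

All of these have 36 electrons, so size is governed by nuclear charge alone: the more protons, the stronger the pull on the same electron cloud, and the smaller the ion.
Nuclear charges: Sr²⁺ (Z=38), Rb⁺ (Z=37), Se²⁻ (Z=34).
Smallest to largest: Sr²⁺ < Rb⁺ < Se²⁻.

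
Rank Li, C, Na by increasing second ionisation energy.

The second ionization energy removes an electron from the +1 ion. For each element: Li⁺ is the bare [He] core; C⁺ still has 3 valence electrons; Na⁺ is the bare [Ne] core.
Pulling an electron out of a noble-gas core costs far more than removing a remaining valence electron, so Na and Li sit at the high end of IE_2.
Approximate IE_2 values (kJ/mol): Li 7298, C 2353, Na 4562.
Putting it together, IE_2: C < Na < Li.

C < Na < Li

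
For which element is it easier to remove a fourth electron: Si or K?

Consider each +3 ion: Si³⁺ still has 1 valence electron; K³⁺ is already 2 electrons into the core.
Pulling an electron out of a noble-gas core costs far more than removing a remaining valence electron, so K sits at the high end of IE_4.
Approximate IE_4 values (kJ/mol): Si 4356, K 5877.
So the fourth ionization energies run Si < K.

Si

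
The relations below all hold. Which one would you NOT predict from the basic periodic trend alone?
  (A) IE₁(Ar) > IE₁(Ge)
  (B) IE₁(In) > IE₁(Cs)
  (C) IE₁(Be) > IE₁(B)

(C)

The general trend: first ionization energy increases across a period and decreases down a group.
(A) Ar (period 3, group 18) vs Ge (period 4, group 14): the stated order agrees with the simple trend.
(B) In (period 5, group 13) vs Cs (period 6, group 1): the stated order agrees with the simple trend.
(C) Be (period 2, group 2) vs B (period 2, group 13): the stated order contradicts the simple trend.
The exception is (C): removing B's lone 2p electron is easier than breaking Be's filled 2s².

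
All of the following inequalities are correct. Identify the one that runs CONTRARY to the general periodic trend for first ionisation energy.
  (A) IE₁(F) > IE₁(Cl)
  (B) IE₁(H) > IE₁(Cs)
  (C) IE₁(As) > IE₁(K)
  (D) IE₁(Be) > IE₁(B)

The general trend: first ionisation energy increases across a period and decreases down a group.
(A) F (period 2, group 17) vs Cl (period 3, group 17): the stated order agrees with the simple trend.
(B) H (period 1, group 1) vs Cs (period 6, group 1): the stated order agrees with the simple trend.
(C) As (period 4, group 15) vs K (period 4, group 1): the stated order agrees with the simple trend.
(D) Be (period 2, group 2) vs B (period 2, group 13): the stated order contradicts the simple trend.
The exception is (D): removing B's lone 2p electron is easier than breaking Be's filled 2s².

(D)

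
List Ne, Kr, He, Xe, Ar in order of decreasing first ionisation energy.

First ionization energy rises across a period (greater Z_eff holds electrons more tightly) and falls down a group (valence electrons are farther from the nucleus).
All are in group 18, so first ionization energy increases up the group.
So from highest to lowest: He > Ne > Ar > Kr > Xe.

He, Ne, Ar, Kr, Xe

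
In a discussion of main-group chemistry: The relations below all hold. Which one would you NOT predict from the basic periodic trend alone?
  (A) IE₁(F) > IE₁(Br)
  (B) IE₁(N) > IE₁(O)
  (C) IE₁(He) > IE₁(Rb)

(B)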